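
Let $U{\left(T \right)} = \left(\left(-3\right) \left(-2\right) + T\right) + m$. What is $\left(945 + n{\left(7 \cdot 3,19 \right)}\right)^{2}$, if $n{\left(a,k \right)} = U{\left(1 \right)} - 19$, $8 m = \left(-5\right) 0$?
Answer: $870489$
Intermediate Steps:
$m = 0$ ($m = \frac{\left(-5\right) 0}{8} = \frac{1}{8} \cdot 0 = 0$)
$U{\left(T \right)} = 6 + T$ ($U{\left(T \right)} = \left(\left(-3\right) \left(-2\right) + T\right) + 0 = \left(6 + T\right) + 0 = 6 + T$)
$n{\left(a,k \right)} = -12$ ($n{\left(a,k \right)} = \left(6 + 1\right) - 19 = 7 - 19 = -12$)
$\left(945 + n{\left(7 \cdot 3,19 \right)}\right)^{2} = \left(945 - 12\right)^{2} = 933^{2} = 870489$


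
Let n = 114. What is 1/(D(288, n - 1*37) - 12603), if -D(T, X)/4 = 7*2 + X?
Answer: -1/12967 ≈ -7.7119e-5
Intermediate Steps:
D(T, X) = -56 - 4*X (D(T, X) = -4*(7*2 + X) = -4*(14 + X) = -56 - 4*X)
1/(D(288, n - 1*37) - 12603) = 1/((-56 - 4*(114 - 1*37)) - 12603) = 1/((-56 - 4*(114 - 37)) - 12603) = 1/((-56 - 4*77) - 12603) = 1/((-56 - 308) - 12603) = 1/(-364 - 12603) = 1/(-12967) = -1/12967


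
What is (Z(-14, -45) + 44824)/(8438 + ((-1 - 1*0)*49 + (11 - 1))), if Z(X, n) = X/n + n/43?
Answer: 86733017/16252065 ≈ 5.3367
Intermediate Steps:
Z(X, n) = n/43 + X/n (Z(X, n) = X/n + n*(1/43) = X/n + n/43 = n/43 + X/n)
(Z(-14, -45) + 44824)/(8438 + ((-1 - 1*0)*49 + (11 - 1))) = (((1/43)*(-45) - 14/(-45)) + 44824)/(8438 + ((-1 - 1*0)*49 + (11 - 1))) = ((-45/43 - 14*(-1/45)) + 44824)/(8438 + ((-1 + 0)*49 + 10)) = ((-45/43 + 14/45) + 44824)/(8438 + (-1*49 + 10)) = (-1423/1935 + 44824)/(8438 + (-49 + 10)) = 86733017/(1935*(8438 - 39)) = (86733017/1935)/8399 = (86733017/1935)*(1/8399) = 86733017/16252065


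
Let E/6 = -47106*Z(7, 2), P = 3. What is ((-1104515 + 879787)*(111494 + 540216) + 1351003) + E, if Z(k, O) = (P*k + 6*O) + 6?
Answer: -146467156681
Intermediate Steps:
Z(k, O) = 6 + 3*k + 6*O (Z(k, O) = (3*k + 6*O) + 6 = 6 + 3*k + 6*O)
E = -11022804 (E = 6*(-47106*(6 + 3*7 + 6*2)) = 6*(-47106*(6 + 21 + 12)) = 6*(-47106*39) = 6*(-1837134) = -11022804)
((-1104515 + 879787)*(111494 + 540216) + 1351003) + E = ((-1104515 + 879787)*(111494 + 540216) + 1351003) - 11022804 = (-224728*651710 + 1351003) - 11022804 = (-146457484880 + 1351003) - 11022804 = -146456133877 - 11022804 = -146467156681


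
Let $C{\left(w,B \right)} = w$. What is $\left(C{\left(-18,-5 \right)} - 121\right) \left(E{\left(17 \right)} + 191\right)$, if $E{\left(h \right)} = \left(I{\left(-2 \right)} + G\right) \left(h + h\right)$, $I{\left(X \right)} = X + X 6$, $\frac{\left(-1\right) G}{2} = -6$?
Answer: $-17097$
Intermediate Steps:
$G = 12$ ($G = \left(-2\right) \left(-6\right) = 12$)
$I{\left(X \right)} = 7 X$ ($I{\left(X \right)} = X + 6 X = 7 X$)
$E{\left(h \right)} = - 4 h$ ($E{\left(h \right)} = \left(7 \left(-2\right) + 12\right) \left(h + h\right) = \left(-14 + 12\right) 2 h = - 2 \cdot 2 h = - 4 h$)
$\left(C{\left(-18,-5 \right)} - 121\right) \left(E{\left(17 \right)} + 191\right) = \left(-18 - 121\right) \left(\left(-4\right) 17 + 191\right) = - 139 \left(-68 + 191\right) = \left(-139\right) 123 = -17097$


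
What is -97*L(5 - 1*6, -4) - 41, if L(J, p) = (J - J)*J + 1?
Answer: -138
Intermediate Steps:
L(J, p) = 1 (L(J, p) = 0*J + 1 = 0 + 1 = 1)
-97*L(5 - 1*6, -4) - 41 = -97*1 - 41 = -97 - 41 = -138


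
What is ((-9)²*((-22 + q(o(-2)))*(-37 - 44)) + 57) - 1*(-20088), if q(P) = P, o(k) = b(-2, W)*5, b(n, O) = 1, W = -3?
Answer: 131682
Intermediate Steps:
o(k) = 5 (o(k) = 1*5 = 5)
((-9)²*((-22 + q(o(-2)))*(-37 - 44)) + 57) - 1*(-20088) = ((-9)²*((-22 + 5)*(-37 - 44)) + 57) - 1*(-20088) = (81*(-17*(-81)) + 57) + 20088 = (81*1377 + 57) + 20088 = (111537 + 57) + 20088 = 111594 + 20088 = 131682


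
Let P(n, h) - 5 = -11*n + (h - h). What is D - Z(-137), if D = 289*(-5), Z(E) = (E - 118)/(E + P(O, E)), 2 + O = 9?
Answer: -302260/209 ≈ -1446.2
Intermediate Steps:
O = 7 (O = -2 + 9 = 7)
P(n, h) = 5 - 11*n (P(n, h) = 5 + (-11*n + (h - h)) = 5 + (-11*n + 0) = 5 - 11*n)
Z(E) = (-118 + E)/(-72 + E) (Z(E) = (E - 118)/(E + (5 - 11*7)) = (-118 + E)/(E + (5 - 77)) = (-118 + E)/(E - 72) = (-118 + E)/(-72 + E))
D = -1445
D - Z(-137) = -1445 - (-118 - 137)/(-72 - 137) = -1445 - (-255)/(-209) = -1445 - (-1)*(-255)/209 = -1445 - 1*255/209 = -1445 - 255/209 = -302260/209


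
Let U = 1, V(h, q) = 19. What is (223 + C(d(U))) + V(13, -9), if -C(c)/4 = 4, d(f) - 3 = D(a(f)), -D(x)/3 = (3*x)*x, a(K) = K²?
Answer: 226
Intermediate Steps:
D(x) = -9*x² (D(x) = -3*3*x*x = -9*x²)
d(f) = 3 - 9*f⁴
C(c) = -16 (C(c) = -4*4 = -16)
(223 + C(d(U))) + V(13, -9) = (223 - 16) + 19 = 207 + 19 = 226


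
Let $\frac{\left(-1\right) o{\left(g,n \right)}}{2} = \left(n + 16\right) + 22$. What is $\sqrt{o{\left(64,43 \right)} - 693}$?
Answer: $3 i \sqrt{95} \approx 29.24 i$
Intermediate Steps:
$o{\left(g,n \right)} = -76 - 2 n$ ($o{\left(g,n \right)} = - 2 \left(\left(n + 16\right) + 22\right) = - 2 \left(\left(16 + n\right) + 22\right) = - 2 \left(38 + n\right) = -76 - 2 n$)
$\sqrt{o{\left(64,43 \right)} - 693} = \sqrt{\left(-76 - 86\right) - 693} = \sqrt{-162 - 693} = \sqrt{-855} = 3 i \sqrt{95}$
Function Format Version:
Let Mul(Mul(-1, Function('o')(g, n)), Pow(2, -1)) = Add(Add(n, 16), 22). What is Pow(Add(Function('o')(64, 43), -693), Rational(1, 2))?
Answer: Mul(3, I, Pow(95, Rational(1, 2))) ≈ Mul(29.240, I)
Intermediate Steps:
Function('o')(g, n) = Add(-76, Mul(-2, n)) (Function('o')(g, n) = Mul(-2, Add(Add(n, 16), 22)) = Mul(-2, Add(Add(16, n), 22)) = Mul(-2, Add(38, n)) = Add(-76, Mul(-2, n)))
Pow(Add(Function('o')(64, 43), -693), Rational(1, 2)) = Pow(Add(Add(-76, Mul(-2, 43)), -693), Rational(1, 2)) = Pow(Add(Add(-76, -86), -693), Rational(1, 2)) = Pow(Add(-162, -693), Rational(1, 2)) = Pow(-855, Rational(1, 2)) = Mul(3, I, Pow(95, Rational(1, 2)))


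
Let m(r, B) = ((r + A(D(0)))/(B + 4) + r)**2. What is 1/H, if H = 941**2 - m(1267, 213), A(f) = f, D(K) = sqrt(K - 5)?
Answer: -814482884730179/598349573864415095802 + 6503132167*I*sqrt(5)/299174786932207547901 ≈ -1.3612e-6 + 4.8605e-11*I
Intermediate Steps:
D(K) = sqrt(-5 + K)
m(r, B) = (r + (r + I*sqrt(5))/(4 + B))**2 (m(r, B) = ((r + sqrt(-5 + 0))/(B + 4) + r)**2 = ((r + sqrt(-5))/(4 + B) + r)**2 = ((r + I*sqrt(5))/(4 + B) + r)**2 = (r + (r + I*sqrt(5))/(4 + B))**2)
H = 885481 - (276206 + I*sqrt(5))**2/47089 (H = 941**2 - (5*1267 + I*sqrt(5) + 213*1267)**2/(4 + 213)**2 = 885481 - (6335 + I*sqrt(5) + 269871)**2/217**2 = 885481 - (276206 + I*sqrt(5))**2/47089 ≈ -7.3464e+5 - 26.232*I)
1/H = 1/(885481 - (276206 + I*sqrt(5))**2/47089)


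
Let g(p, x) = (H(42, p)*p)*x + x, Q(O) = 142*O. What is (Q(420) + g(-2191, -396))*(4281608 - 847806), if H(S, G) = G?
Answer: -6527421466304064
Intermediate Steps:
g(p, x) = x + x*p² (g(p, x) = (p*p)*x + x = p²*x + x = x*p² + x = x + x*p²)
(Q(420) + g(-2191, -396))*(4281608 - 847806) = (142*420 - 396*(1 + (-2191)²))*(4281608 - 847806) = (59640 - 396*(1 + 4800481))*3433802 = (59640 - 396*4800482)*3433802 = (59640 - 1900990872)*3433802 = -1900931232*3433802 = -6527421466304064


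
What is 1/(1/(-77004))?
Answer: -77004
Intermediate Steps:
1/(1/(-77004)) = 1/(-1/77004) = -77004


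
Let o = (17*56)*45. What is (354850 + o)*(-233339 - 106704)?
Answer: -135231700670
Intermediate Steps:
o = 42840 (o = 952*45 = 42840)
(354850 + o)*(-233339 - 106704) = (354850 + 42840)*(-233339 - 106704) = 397690*(-340043) = -135231700670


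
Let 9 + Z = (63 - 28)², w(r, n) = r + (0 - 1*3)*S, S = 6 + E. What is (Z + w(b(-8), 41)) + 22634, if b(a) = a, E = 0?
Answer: 23824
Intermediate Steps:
S = 6 (S = 6 + 0 = 6)
w(r, n) = -18 + r (w(r, n) = r + (0 - 1*3)*6 = r + (0 - 3)*6 = r - 3*6 = r - 18 = -18 + r)
Z = 1216 (Z = -9 + (63 - 28)² = -9 + 35² = -9 + 1225 = 1216)
(Z + w(b(-8), 41)) + 22634 = (1216 + (-18 - 8)) + 22634 = (1216 - 26) + 22634 = 1190 + 22634 = 23824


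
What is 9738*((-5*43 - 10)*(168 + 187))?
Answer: -777822750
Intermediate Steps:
9738*((-5*43 - 10)*(168 + 187)) = 9738*((-215 - 10)*355) = 9738*(-225*355) = 9738*(-79875) = -777822750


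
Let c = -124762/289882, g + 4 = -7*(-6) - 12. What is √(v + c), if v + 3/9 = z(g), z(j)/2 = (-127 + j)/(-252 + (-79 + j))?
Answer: I*√1783934873024610/132621015 ≈ 0.31848*I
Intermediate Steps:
g = 26 (g = -4 + (-7*(-6) - 12) = -4 + (42 - 12) = -4 + 30 = 26)
c = -62381/144941 (c = -124762*1/289882 = -62381/144941 ≈ -0.43039)
z(j) = 2*(-127 + j)/(-331 + j) (z(j) = 2*((-127 + j)/(-252 + (-79 + j))) = 2*((-127 + j)/(-331 + j)) = 2*(-127 + j)/(-331 + j))
v = 301/915 (v = -⅓ + 2*(-127 + 26)/(-331 + 26) = -⅓ + 2*(-101)/(-305) = -⅓ + 2*(-1/305)*(-101) = -⅓ + 202/305 = 301/915 ≈ 0.32896)
√(v + c) = √(301/915 - 62381/144941) = √(-13451374/132621015) = I*√1783934873024610/132621015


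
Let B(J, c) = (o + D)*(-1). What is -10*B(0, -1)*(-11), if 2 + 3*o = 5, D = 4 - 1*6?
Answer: 110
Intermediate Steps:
D = -2 (D = 4 - 6 = -2)
o = 1 (o = -⅔ + (⅓)*5 = -⅔ + 5/3 = 1)
B(J, c) = 1 (B(J, c) = (1 - 2)*(-1) = -1*(-1) = 1)
-10*B(0, -1)*(-11) = -10*1*(-11) = -10*(-11) = 110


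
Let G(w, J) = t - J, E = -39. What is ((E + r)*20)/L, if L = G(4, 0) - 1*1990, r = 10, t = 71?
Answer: 580/1919 ≈ 0.30224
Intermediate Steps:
G(w, J) = 71 - J
L = -1919 (L = (71 - 1*0) - 1*1990 = (71 + 0) - 1990 = 71 - 1990 = -1919)
((E + r)*20)/L = ((-39 + 10)*20)/(-1919) = -29*20*(-1/1919) = -580*(-1/1919) = 580/1919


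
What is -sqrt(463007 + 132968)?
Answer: -5*sqrt(23839) ≈ -771.99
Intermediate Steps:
-sqrt(463007 + 132968) = -sqrt(595975) = -5*sqrt(23839)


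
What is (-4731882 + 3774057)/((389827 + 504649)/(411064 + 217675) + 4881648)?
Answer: -602221932675/3069283376348 ≈ -0.19621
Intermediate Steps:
(-4731882 + 3774057)/((389827 + 504649)/(411064 + 217675) + 4881648) = -957825/(894476/628739 + 4881648) = -957825/3069283376348/628739 = -957825*628739/3069283376348 = -602221932675/3069283376348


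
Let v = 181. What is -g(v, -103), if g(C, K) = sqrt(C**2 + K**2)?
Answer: -sqrt(43370) ≈ -208.25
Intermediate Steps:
-g(v, -103) = -sqrt(181**2 + (-103)**2) = -sqrt(32761 + 10609) = -sqrt(43370)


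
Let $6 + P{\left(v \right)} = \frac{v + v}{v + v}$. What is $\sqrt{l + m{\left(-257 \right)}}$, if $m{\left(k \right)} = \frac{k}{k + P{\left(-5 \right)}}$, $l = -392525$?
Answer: $\frac{i \sqrt{26944418766}}{262} \approx 626.52 i$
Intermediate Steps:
$P{\left(v \right)} = -5$ ($P{\left(v \right)} = -6 + \frac{v + v}{v + v} = -6 + \frac{2 v}{2 v} = -6 + 2 v \frac{1}{2 v} = -6 + 1 = -5$)
$m{\left(k \right)} = \frac{k}{-5 + k}$ ($m{\left(k \right)} = \frac{k}{k - 5} = \frac{k}{-5 + k}$)
$\sqrt{l + m{\left(-257 \right)}} = \sqrt{-392525 - \frac{257}{-5 - 257}} = \sqrt{-392525 - \frac{257}{-262}} = \sqrt{-392525 - - \frac{257}{262}} = \sqrt{-392525 + \frac{257}{262}} = \sqrt{- \frac{102841293}{262}} = \frac{i \sqrt{26944418766}}{262}$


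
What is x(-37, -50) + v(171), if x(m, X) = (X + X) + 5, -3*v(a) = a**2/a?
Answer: -152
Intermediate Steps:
v(a) = -a/3 (v(a) = -a**2/(3*a) = -a/3)
x(m, X) = 5 + 2*X (x(m, X) = 2*X + 5 = 5 + 2*X)
x(-37, -50) + v(171) = (5 + 2*(-50)) - 1/3*171 = (5 - 100) - 57 = -95 - 57 = -152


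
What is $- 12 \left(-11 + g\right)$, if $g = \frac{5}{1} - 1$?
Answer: $84$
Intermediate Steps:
$g = 4$ ($g = 5 \cdot 1 - 1 = 5 - 1 = 4$)
$- 12 \left(-11 + g\right) = - 12 \left(-11 + 4\right) = \left(-12\right) \left(-7\right) = 84$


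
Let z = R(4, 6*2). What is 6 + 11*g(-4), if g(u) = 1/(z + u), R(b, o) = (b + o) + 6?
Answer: 119/18 ≈ 6.6111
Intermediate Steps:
R(b, o) = 6 + b + o
z = 22 (z = 6 + 4 + 6*2 = 6 + 4 + 12 = 22)
g(u) = 1/(22 + u)
6 + 11*g(-4) = 6 + 11/(22 - 4) = 6 + 11/18 = 119/18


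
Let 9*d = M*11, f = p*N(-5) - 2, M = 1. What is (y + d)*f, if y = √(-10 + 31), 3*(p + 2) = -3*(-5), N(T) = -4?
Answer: -154/9 - 14*√21 ≈ -81.267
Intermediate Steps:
p = 3 (p = -2 + (-3*(-5))/3 = -2 + (⅓)*15 = -2 + 5 = 3)
f = -14 (f = 3*(-4) - 2 = -12 - 2 = -14)
y = √21 ≈ 4.5826
d = 11/9 (d = (1*11)/9 = (⅑)*11 = 11/9 ≈ 1.2222)
(y + d)*f = (√21 + 11/9)*(-14) = (11/9 + √21)*(-14) = -154/9 - 14*√21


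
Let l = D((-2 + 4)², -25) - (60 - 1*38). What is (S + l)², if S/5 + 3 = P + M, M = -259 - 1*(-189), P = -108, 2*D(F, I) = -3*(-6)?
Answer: 842724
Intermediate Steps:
D(F, I) = 9 (D(F, I) = (-3*(-6))/2 = (½)*18 = 9)
M = -70 (M = -259 + 189 = -70)
l = -13 (l = 9 - (60 - 1*38) = 9 - (60 - 38) = 9 - 1*22 = 9 - 22 = -13)
S = -905 (S = -15 + 5*(-108 - 70) = -15 + 5*(-178) = -15 - 890 = -905)
(S + l)² = (-905 - 13)² = (-918)² = 842724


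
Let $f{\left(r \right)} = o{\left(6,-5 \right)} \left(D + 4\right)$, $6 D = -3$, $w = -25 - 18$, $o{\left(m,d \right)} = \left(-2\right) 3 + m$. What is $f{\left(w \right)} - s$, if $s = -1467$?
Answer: $1467$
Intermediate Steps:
$o{\left(m,d \right)} = -6 + m$
$w = -43$
$D = - \frac{1}{2}$ ($D = \frac{1}{6} \left(-3\right) = - \frac{1}{2} \approx -0.5$)
$f{\left(r \right)} = 0$ ($f{\left(r \right)} = \left(-6 + 6\right) \left(- \frac{1}{2} + 4\right) = 0 \cdot \frac{7}{2} = 0$)
$f{\left(w \right)} - s = 0 - -1467 = 0 + 1467 = 1467$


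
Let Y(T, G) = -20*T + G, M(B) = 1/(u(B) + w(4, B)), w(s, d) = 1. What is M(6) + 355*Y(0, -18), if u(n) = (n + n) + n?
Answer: -121409/19 ≈ -6389.9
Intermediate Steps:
u(n) = 3*n (u(n) = 2*n + n = 3*n)
M(B) = 1/(1 + 3*B) (M(B) = 1/(3*B + 1) = 1/(1 + 3*B))
Y(T, G) = G - 20*T
M(6) + 355*Y(0, -18) = 1/(1 + 3*6) + 355*(-18 - 20*0) = 1/(1 + 18) + 355*(-18 + 0) = 1/19 + 355*(-18) = 1/19 - 6390 = -121409/19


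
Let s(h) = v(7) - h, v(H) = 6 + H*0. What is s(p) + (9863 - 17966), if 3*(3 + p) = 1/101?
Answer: -2452483/303 ≈ -8094.0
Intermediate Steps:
p = -908/303 (p = -3 + (⅓)/101 = -3 + (⅓)*(1/101) = -3 + 1/303 = -908/303 ≈ -2.9967)
v(H) = 6 (v(H) = 6 + 0 = 6)
s(h) = 6 - h
s(p) + (9863 - 17966) = (6 - 1*(-908/303)) + (9863 - 17966) = (6 + 908/303) - 8103 = 2726/303 - 8103 = -2452483/303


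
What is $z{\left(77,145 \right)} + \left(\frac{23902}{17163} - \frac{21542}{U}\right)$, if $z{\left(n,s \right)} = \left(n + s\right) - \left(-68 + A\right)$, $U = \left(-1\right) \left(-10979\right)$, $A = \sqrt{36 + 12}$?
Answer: $\frac{54538142042}{188432577} - 4 \sqrt{3} \approx 282.5$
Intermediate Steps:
$A = 4 \sqrt{3}$ ($A = \sqrt{48} = 4 \sqrt{3} \approx 6.9282$)
$U = 10979$
$z{\left(n,s \right)} = 68 + n + s - 4 \sqrt{3}$ ($z{\left(n,s \right)} = \left(n + s\right) + \left(68 - 4 \sqrt{3}\right) = 68 + n + s - 4 \sqrt{3}$)
$z{\left(77,145 \right)} + \left(\frac{23902}{17163} - \frac{21542}{U}\right) = \left(68 + 77 + 145 - 4 \sqrt{3}\right) + \left(\frac{23902}{17163} - \frac{21542}{10979}\right) = \left(290 - 4 \sqrt{3}\right) + \left(23902 \cdot \frac{1}{17163} - \frac{21542}{10979}\right) = \left(290 - 4 \sqrt{3}\right) + \left(\frac{23902}{17163} - \frac{21542}{10979}\right) = \left(290 - 4 \sqrt{3}\right) - \frac{107305288}{188432577} = \frac{54538142042}{188432577} - 4 \sqrt{3}$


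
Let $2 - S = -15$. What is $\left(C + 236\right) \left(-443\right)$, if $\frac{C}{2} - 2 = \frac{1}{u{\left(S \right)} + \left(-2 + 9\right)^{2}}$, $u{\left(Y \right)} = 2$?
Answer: $- \frac{5423206}{51} \approx -1.0634 \cdot 10^{5}$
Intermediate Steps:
$S = 17$ ($S = 2 - -15 = 2 + 15 = 17$)
$C = \frac{206}{51}$ ($C = 4 + \frac{2}{2 + \left(-2 + 9\right)^{2}} = 4 + \frac{2}{2 + 7^{2}} = 4 + \frac{2}{2 + 49} = 4 + \frac{2}{51} = \frac{206}{51} \approx 4.0392$)
$\left(C + 236\right) \left(-443\right) = \left(\frac{206}{51} + 236\right) \left(-443\right) = \frac{12242}{51} \left(-443\right) = - \frac{5423206}{51}$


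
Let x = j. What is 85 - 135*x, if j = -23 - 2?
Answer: 3460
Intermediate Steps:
j = -25
x = -25
85 - 135*x = 85 - 135*(-25) = 85 + 3375 = 3460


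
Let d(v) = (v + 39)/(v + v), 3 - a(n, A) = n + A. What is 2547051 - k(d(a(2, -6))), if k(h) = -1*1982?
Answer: 2549033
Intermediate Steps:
a(n, A) = 3 - A - n (a(n, A) = 3 - (n + A) = 3 - (A + n) = 3 + (-A - n) = 3 - A - n)
d(v) = (39 + v)/(2*v) (d(v) = (39 + v)/((2*v)) = (39 + v)*(1/(2*v)) = (39 + v)/(2*v))
k(h) = -1982
2547051 - k(d(a(2, -6))) = 2547051 - 1*(-1982) = 2547051 + 1982 = 2549033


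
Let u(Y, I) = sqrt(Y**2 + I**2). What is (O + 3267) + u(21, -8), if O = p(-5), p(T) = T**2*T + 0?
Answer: 3142 + sqrt(505) ≈ 3164.5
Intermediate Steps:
u(Y, I) = sqrt(I**2 + Y**2)
p(T) = T**3 (p(T) = T**3 + 0 = T**3)
O = -125 (O = (-5)**3 = -125)
(O + 3267) + u(21, -8) = (-125 + 3267) + sqrt((-8)**2 + 21**2) = 3142 + sqrt(64 + 441) = 3142 + sqrt(505)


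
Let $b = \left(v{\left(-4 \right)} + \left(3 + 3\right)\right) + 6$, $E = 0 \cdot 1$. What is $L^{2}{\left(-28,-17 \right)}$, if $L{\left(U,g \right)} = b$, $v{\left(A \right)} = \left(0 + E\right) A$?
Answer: $144$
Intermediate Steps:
$E = 0$
$v{\left(A \right)} = 0$ ($v{\left(A \right)} = \left(0 + 0\right) A = 0 A = 0$)
$b = 12$ ($b = \left(0 + \left(3 + 3\right)\right) + 6 = \left(0 + 6\right) + 6 = 6 + 6 = 12$)
$L{\left(U,g \right)} = 12$
$L^{2}{\left(-28,-17 \right)} = 12^{2} = 144$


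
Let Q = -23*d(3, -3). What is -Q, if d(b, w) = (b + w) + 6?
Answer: 138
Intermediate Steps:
d(b, w) = 6 + b + w
Q = -138 (Q = -23*(6 + 3 - 3) = -23*6 = -138)
-Q = -1*(-138) = 138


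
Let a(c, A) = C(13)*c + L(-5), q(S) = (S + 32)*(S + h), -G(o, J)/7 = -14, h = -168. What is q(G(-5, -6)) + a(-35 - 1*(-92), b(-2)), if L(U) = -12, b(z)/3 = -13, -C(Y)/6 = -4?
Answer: -7744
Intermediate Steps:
C(Y) = 24 (C(Y) = -6*(-4) = 24)
G(o, J) = 98 (G(o, J) = -7*(-14) = 98)
b(z) = -39 (b(z) = 3*(-13) = -39)
q(S) = (-168 + S)*(32 + S) (q(S) = (S + 32)*(S - 168) = (32 + S)*(-168 + S) = (-168 + S)*(32 + S))
a(c, A) = -12 + 24*c (a(c, A) = 24*c - 12 = -12 + 24*c)
q(G(-5, -6)) + a(-35 - 1*(-92), b(-2)) = (-5376 + 98² - 136*98) + (-12 + 24*(-35 - 1*(-92))) = (-5376 + 9604 - 13328) + (-12 + 24*(-35 + 92)) = -9100 + (-12 + 24*57) = -9100 + (-12 + 1368) = -9100 + 1356 = -7744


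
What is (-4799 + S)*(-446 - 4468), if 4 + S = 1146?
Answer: 17970498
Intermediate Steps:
S = 1142 (S = -4 + 1146 = 1142)
(-4799 + S)*(-446 - 4468) = (-4799 + 1142)*(-446 - 4468) = -3657*(-4914) = 17970498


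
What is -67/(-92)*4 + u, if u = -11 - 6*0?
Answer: -186/23 ≈ -8.0870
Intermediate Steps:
u = -11 (u = -11 - 1*0 = -11 + 0 = -11)
-67/(-92)*4 + u = -67/(-92)*4 - 11 = -67*(-1/92)*4 - 11 = (67/92)*4 - 11 = 67/23 - 11 = -186/23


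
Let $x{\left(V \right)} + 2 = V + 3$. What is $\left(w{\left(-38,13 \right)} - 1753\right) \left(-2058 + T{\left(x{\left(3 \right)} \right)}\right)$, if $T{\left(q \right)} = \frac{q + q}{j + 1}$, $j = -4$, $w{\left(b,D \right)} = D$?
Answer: $3585560$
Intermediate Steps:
$x{\left(V \right)} = 1 + V$ ($x{\left(V \right)} = -2 + \left(V + 3\right) = -2 + \left(3 + V\right) = 1 + V$)
$T{\left(q \right)} = - \frac{2 q}{3}$ ($T{\left(q \right)} = \frac{q + q}{-4 + 1} = \frac{2 q}{-3} = 2 q \left(- \frac{1}{3}\right) = - \frac{2 q}{3}$)
$\left(w{\left(-38,13 \right)} - 1753\right) \left(-2058 + T{\left(x{\left(3 \right)} \right)}\right) = \left(13 - 1753\right) \left(-2058 - \frac{2 \left(1 + 3\right)}{3}\right) = - 1740 \left(-2058 - \frac{8}{3}\right) = \left(-1740\right) \left(- \frac{6182}{3}\right) = 3585560$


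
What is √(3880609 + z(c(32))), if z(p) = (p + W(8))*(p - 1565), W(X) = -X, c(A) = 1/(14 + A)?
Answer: √8237788607/46 ≈ 1973.1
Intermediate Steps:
z(p) = (-1565 + p)*(-8 + p) (z(p) = (p - 1*8)*(p - 1565) = (p - 8)*(-1565 + p) = (-8 + p)*(-1565 + p) = (-1565 + p)*(-8 + p))
√(3880609 + z(c(32))) = √(3880609 + (12520 + (1/(14 + 32))² - 1573/(14 + 32))) = √(3880609 + (12520 + (1/46)² - 1573/46)) = √(3880609 + (12520 + (1/46)² - 1573*1/46)) = √(3880609 + (12520 + 1/2116 - 1573/46)) = √(3880609 + 26419963/2116) = √(8237788607/2116) = √8237788607/46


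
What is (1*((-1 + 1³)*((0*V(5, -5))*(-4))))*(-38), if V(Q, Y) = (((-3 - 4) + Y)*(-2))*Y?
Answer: 0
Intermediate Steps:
V(Q, Y) = Y*(14 - 2*Y) (V(Q, Y) = ((-7 + Y)*(-2))*Y = (14 - 2*Y)*Y = Y*(14 - 2*Y))
(1*((-1 + 1³)*((0*V(5, -5))*(-4))))*(-38) = (1*((-1 + 1³)*((0*(2*(-5)*(7 - 1*(-5))))*(-4))))*(-38) = (1*((-1 + 1)*((0*(2*(-5)*(7 + 5)))*(-4))))*(-38) = (1*(0*((0*(2*(-5)*12))*(-4))))*(-38) = (1*(0*((0*(-120))*(-4))))*(-38) = (1*(0*(0*(-4))))*(-38) = (1*(0*0))*(-38) = (1*0)*(-38) = 0*(-38) = 0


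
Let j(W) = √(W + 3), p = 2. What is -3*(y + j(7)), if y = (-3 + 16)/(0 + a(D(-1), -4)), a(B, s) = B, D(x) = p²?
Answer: -39/4 - 3*√10 ≈ -19.237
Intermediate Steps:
D(x) = 4 (D(x) = 2² = 4)
j(W) = √(3 + W)
y = 13/4 (y = (-3 + 16)/(0 + 4) = 13/4 ≈ 3.2500)
-3*(y + j(7)) = -3*(13/4 + √(3 + 7)) = -3*(13/4 + √10) = -39/4 - 3*√10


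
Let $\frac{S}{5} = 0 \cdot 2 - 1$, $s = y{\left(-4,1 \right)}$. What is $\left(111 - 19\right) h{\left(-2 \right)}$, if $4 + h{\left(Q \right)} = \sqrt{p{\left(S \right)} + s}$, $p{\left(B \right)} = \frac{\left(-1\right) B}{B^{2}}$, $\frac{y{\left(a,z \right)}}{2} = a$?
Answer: $-368 + \frac{92 i \sqrt{195}}{5} \approx -368.0 + 256.94 i$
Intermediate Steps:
$y{\left(a,z \right)} = 2 a$
$s = -8$ ($s = 2 \left(-4\right) = -8$)
$S = -5$ ($S = 5 \left(0 \cdot 2 - 1\right) = 5 \left(0 - 1\right) = 5 \left(-1\right) = -5$)
$p{\left(B \right)} = - \frac{1}{B}$ ($p{\left(B \right)} = \frac{\left(-1\right) B}{B^{2}} = - \frac{1}{B}$)
$h{\left(Q \right)} = -4 + \frac{i \sqrt{195}}{5}$ ($h{\left(Q \right)} = -4 + \sqrt{- \frac{1}{-5} - 8} = -4 + \sqrt{\left(-1\right) \left(- \frac{1}{5}\right) - 8} = -4 + \sqrt{\frac{1}{5} - 8} = -4 + \sqrt{- \frac{39}{5}} = -4 + \frac{i \sqrt{195}}{5}$)
$\left(111 - 19\right) h{\left(-2 \right)} = \left(111 - 19\right) \left(-4 + \frac{i \sqrt{195}}{5}\right) = 92 \left(-4 + \frac{i \sqrt{195}}{5}\right) = -368 + \frac{92 i \sqrt{195}}{5}$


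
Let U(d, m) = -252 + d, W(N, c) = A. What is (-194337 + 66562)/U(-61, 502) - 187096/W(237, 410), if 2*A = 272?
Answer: -5147956/5321 ≈ -967.48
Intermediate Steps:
A = 136 (A = (½)*272 = 136)
W(N, c) = 136
(-194337 + 66562)/U(-61, 502) - 187096/W(237, 410) = (-194337 + 66562)/(-252 - 61) - 187096/136 = -127775/(-313) - 187096*1/136 = -127775*(-1/313) - 23387/17 = 127775/313 - 23387/17 = -5147956/5321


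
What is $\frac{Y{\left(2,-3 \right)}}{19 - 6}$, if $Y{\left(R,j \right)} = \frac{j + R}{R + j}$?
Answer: $\frac{1}{13} \approx 0.076923$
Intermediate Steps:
$Y{\left(R,j \right)} = 1$ ($Y{\left(R,j \right)} = \frac{R + j}{R + j} = 1$)
$\frac{Y{\left(2,-3 \right)}}{19 - 6} = 1 \frac{1}{19 - 6} = 1 \cdot \frac{1}{13} = \frac{1}{13}$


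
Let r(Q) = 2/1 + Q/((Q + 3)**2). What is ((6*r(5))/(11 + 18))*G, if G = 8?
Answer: 399/116 ≈ 3.4397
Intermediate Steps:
r(Q) = 2 + Q/(3 + Q)**2 (r(Q) = 2*1 + Q/((3 + Q)**2) = 2 + Q/(3 + Q)**2)
((6*r(5))/(11 + 18))*G = ((6*(2 + 5/(3 + 5)**2))/(11 + 18))*8 = ((6*(2 + 5/8**2))/29)*8 = ((6*(2 + 5*(1/64)))*(1/29))*8 = ((6*(2 + 5/64))*(1/29))*8 = ((6*(133/64))*(1/29))*8 = ((399/32)*(1/29))*8 = (399/928)*8 = 399/116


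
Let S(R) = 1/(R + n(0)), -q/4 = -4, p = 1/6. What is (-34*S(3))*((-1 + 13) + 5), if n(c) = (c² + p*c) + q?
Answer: -578/19 ≈ -30.421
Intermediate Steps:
p = ⅙ ≈ 0.16667
q = 16 (q = -4*(-4) = 16)
n(c) = 16 + c² + c/6 (n(c) = (c² + c/6) + 16 = 16 + c² + c/6)
S(R) = 1/(16 + R) (S(R) = 1/(R + (16 + 0² + (⅙)*0)) = 1/(R + (16 + 0 + 0)) = 1/(R + 16) = 1/(16 + R))
(-34*S(3))*((-1 + 13) + 5) = (-34/(16 + 3))*((-1 + 13) + 5) = (-34/19)*(12 + 5) = -34*1/19*17 = -34/19*17 = -578/19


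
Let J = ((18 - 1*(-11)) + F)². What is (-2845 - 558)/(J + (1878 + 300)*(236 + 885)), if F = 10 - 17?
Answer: -3403/2442022 ≈ -0.0013935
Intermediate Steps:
F = -7
J = 484 (J = ((18 - 1*(-11)) - 7)² = ((18 + 11) - 7)² = (29 - 7)² = 22² = 484)
(-2845 - 558)/(J + (1878 + 300)*(236 + 885)) = (-2845 - 558)/(484 + (1878 + 300)*(236 + 885)) = -3403/(484 + 2178*1121) = -3403/(484 + 2441538) = -3403/2442022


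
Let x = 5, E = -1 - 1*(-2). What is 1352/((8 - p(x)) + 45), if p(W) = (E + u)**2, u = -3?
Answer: 1352/49 ≈ 27.592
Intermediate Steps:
E = 1 (E = -1 + 2 = 1)
p(W) = 4 (p(W) = (1 - 3)**2 = (-2)**2 = 4)
1352/((8 - p(x)) + 45) = 1352/((8 - 1*4) + 45) = 1352/((8 - 4) + 45) = 1352/(4 + 45) = 1352/49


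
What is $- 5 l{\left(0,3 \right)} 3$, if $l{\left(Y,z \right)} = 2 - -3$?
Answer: $-75$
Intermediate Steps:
$l{\left(Y,z \right)} = 5$ ($l{\left(Y,z \right)} = 2 + 3 = 5$)
$- 5 l{\left(0,3 \right)} 3 = \left(-5\right) 5 \cdot 3 = \left(-25\right) 3 = -75$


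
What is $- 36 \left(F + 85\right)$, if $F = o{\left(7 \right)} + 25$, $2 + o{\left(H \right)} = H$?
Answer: $-4140$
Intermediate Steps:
$o{\left(H \right)} = -2 + H$
$F = 30$ ($F = \left(-2 + 7\right) + 25 = 5 + 25 = 30$)
$- 36 \left(F + 85\right) = - 36 \left(30 + 85\right) = \left(-36\right) 115 = -4140$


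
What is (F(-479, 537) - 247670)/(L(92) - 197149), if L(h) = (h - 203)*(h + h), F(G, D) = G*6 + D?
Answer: 250007/217573 ≈ 1.1491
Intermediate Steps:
F(G, D) = D + 6*G (F(G, D) = 6*G + D = D + 6*G)
L(h) = 2*h*(-203 + h) (L(h) = (-203 + h)*(2*h) = 2*h*(-203 + h))
(F(-479, 537) - 247670)/(L(92) - 197149) = ((537 + 6*(-479)) - 247670)/(2*92*(-203 + 92) - 197149) = ((537 - 2874) - 247670)/(2*92*(-111) - 197149) = (-2337 - 247670)/(-20424 - 197149) = -250007/(-217573) = -250007*(-1/217573) = 250007/217573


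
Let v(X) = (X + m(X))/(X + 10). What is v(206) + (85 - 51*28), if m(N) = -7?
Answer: -289889/216 ≈ -1342.1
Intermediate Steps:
v(X) = (-7 + X)/(10 + X) (v(X) = (X - 7)/(X + 10) = (-7 + X)/(10 + X))
v(206) + (85 - 51*28) = (-7 + 206)/(10 + 206) + (85 - 51*28) = 199/216 + (85 - 1428) = (1/216)*199 - 1343 = 199/216 - 1343 = -289889/216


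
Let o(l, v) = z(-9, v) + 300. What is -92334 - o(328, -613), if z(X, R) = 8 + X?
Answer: -92633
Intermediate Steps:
o(l, v) = 299 (o(l, v) = (8 - 9) + 300 = -1 + 300 = 299)
-92334 - o(328, -613) = -92334 - 1*299 = -92334 - 299 = -92633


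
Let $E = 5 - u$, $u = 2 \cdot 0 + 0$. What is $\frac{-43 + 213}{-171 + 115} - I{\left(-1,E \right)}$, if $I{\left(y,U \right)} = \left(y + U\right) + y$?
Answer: $- \frac{169}{28} \approx -6.0357$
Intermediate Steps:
$u = 0$ ($u = 0 + 0 = 0$)
$E = 5$ ($E = 5 - 0 = 5 + 0 = 5$)
$I{\left(y,U \right)} = U + 2 y$ ($I{\left(y,U \right)} = \left(U + y\right) + y = U + 2 y$)
$\frac{-43 + 213}{-171 + 115} - I{\left(-1,E \right)} = \frac{-43 + 213}{-171 + 115} - \left(5 + 2 \left(-1\right)\right) = \frac{170}{-56} - \left(5 - 2\right) = 170 \left(- \frac{1}{56}\right) - 3 = - \frac{85}{28} - 3 = - \frac{169}{28}$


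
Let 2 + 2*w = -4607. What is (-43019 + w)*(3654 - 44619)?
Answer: 3713354355/2 ≈ 1.8567e+9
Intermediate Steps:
w = -4609/2 (w = -1 + (1/2)*(-4607) = -1 - 4607/2 = -4609/2 ≈ -2304.5)
(-43019 + w)*(3654 - 44619) = (-43019 - 4609/2)*(3654 - 44619) = -90647/2*(-40965) = 3713354355/2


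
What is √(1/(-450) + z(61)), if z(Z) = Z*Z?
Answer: √3348898/30 ≈ 61.000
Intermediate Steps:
z(Z) = Z²
√(1/(-450) + z(61)) = √(1/(-450) + 61²) = √(-1/450 + 3721) = √(1674449/450) = √3348898/30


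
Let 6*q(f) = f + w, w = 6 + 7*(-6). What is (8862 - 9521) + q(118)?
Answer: -1936/3 ≈ -645.33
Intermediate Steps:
w = -36 (w = 6 - 42 = -36)
q(f) = -6 + f/6 (q(f) = (f - 36)/6 = (-36 + f)/6 = -6 + f/6)
(8862 - 9521) + q(118) = (8862 - 9521) + (-6 + (⅙)*118) = -659 + (-6 + 59/3) = -659 + 41/3 = -1936/3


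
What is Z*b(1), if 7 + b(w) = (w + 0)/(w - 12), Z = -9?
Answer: 702/11 ≈ 63.818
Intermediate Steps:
b(w) = -7 + w/(-12 + w) (b(w) = -7 + (w + 0)/(w - 12) = -7 + w/(-12 + w))
Z*b(1) = -54*(14 - 1*1)/(-12 + 1) = -54*(14 - 1)/(-11) = -54*(-1)*13/11 = -9*(-78/11) = 702/11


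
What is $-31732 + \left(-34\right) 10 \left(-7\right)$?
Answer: $-29352$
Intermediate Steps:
$-31732 + \left(-34\right) 10 \left(-7\right) = -31732 - -2380 = -31732 + 2380 = -29352$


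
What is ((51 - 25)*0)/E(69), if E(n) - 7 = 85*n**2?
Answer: 0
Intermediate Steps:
E(n) = 7 + 85*n**2
((51 - 25)*0)/E(69) = ((51 - 25)*0)/(7 + 85*69**2) = (26*0)/(7 + 85*4761) = 0/(7 + 404685) = 0/404692 = 0*(1/404692) = 0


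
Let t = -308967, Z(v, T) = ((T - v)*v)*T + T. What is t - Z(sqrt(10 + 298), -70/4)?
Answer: -628679/2 - 1225*sqrt(77)/2 ≈ -3.1971e+5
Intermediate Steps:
Z(v, T) = T + T*v*(T - v) (Z(v, T) = (v*(T - v))*T + T = T*v*(T - v) + T = T + T*v*(T - v))
t - Z(sqrt(10 + 298), -70/4) = -308967 - -70/4*(1 - (sqrt(10 + 298))**2 + (-70/4)*sqrt(10 + 298)) = -308967 - (1/4)*(-70)*(1 - (sqrt(308))**2 + ((1/4)*(-70))*sqrt(308)) = -308967 - (-35)*(1 - (2*sqrt(77))**2 - 35*sqrt(77))/2 = -308967 - (-35)*(1 - 1*308 - 35*sqrt(77))/2 = -308967 - (-35)*(1 - 308 - 35*sqrt(77))/2 = -308967 - (-35)*(-307 - 35*sqrt(77))/2 = -308967 - (10745/2 + 1225*sqrt(77)/2) = -308967 + (-10745/2 - 1225*sqrt(77)/2) = -628679/2 - 1225*sqrt(77)/2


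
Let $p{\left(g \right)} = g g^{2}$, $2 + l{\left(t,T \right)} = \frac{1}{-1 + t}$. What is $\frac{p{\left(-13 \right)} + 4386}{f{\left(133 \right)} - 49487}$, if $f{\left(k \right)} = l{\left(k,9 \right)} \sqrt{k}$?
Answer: $- \frac{1887490397232}{42670725057179} + \frac{75993324 \sqrt{133}}{42670725057179} \approx -0.044213$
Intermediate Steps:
$l{\left(t,T \right)} = -2 + \frac{1}{-1 + t}$
$p{\left(g \right)} = g^{3}$
$f{\left(k \right)} = \frac{\sqrt{k} \left(3 - 2 k\right)}{-1 + k}$ ($f{\left(k \right)} = \frac{3 - 2 k}{-1 + k} \sqrt{k} = \frac{\sqrt{k} \left(3 - 2 k\right)}{-1 + k}$)
$\frac{p{\left(-13 \right)} + 4386}{f{\left(133 \right)} - 49487} = \frac{\left(-13\right)^{3} + 4386}{\frac{\sqrt{133} \left(3 - 266\right)}{-1 + 133} - 49487} = \frac{-2197 + 4386}{\frac{\sqrt{133} \left(3 - 266\right)}{132} - 49487} = \frac{2189}{\sqrt{133} \cdot \frac{1}{132} \left(-263\right) - 49487} = \frac{2189}{- \frac{263 \sqrt{133}}{132} - 49487} = \frac{2189}{-49487 - \frac{263 \sqrt{133}}{132}}$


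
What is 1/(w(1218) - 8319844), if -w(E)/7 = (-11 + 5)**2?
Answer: -1/8320096 ≈ -1.2019e-7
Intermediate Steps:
w(E) = -252 (w(E) = -7*(-11 + 5)**2 = -7*(-6)**2 = -7*36 = -252)
1/(w(1218) - 8319844) = 1/(-252 - 8319844) = 1/(-8320096) = -1/8320096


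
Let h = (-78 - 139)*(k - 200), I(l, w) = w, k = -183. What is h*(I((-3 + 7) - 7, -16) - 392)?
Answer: -33909288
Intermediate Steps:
h = 83111 (h = (-78 - 139)*(-183 - 200) = -217*(-383) = 83111)
h*(I((-3 + 7) - 7, -16) - 392) = 83111*(-16 - 392) = 83111*(-408) = -33909288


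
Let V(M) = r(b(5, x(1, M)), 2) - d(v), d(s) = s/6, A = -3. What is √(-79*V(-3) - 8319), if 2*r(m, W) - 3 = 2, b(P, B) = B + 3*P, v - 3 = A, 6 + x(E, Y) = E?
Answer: I*√34066/2 ≈ 92.285*I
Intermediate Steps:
x(E, Y) = -6 + E
v = 0 (v = 3 - 3 = 0)
r(m, W) = 5/2 (r(m, W) = 3/2 + (½)*2 = 3/2 + 1 = 5/2)
d(s) = s/6 (d(s) = s*(⅙) = s/6)
V(M) = 5/2 (V(M) = 5/2 - 0/6 = 5/2 - 1*0 = 5/2 + 0 = 5/2)
√(-79*V(-3) - 8319) = √(-79*5/2 - 8319) = √(-395/2 - 8319) = √(-17033/2) = I*√34066/2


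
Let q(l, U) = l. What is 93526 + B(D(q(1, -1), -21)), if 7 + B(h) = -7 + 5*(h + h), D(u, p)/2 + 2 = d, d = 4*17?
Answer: 94832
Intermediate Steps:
d = 68
D(u, p) = 132 (D(u, p) = -4 + 2*68 = -4 + 136 = 132)
B(h) = -14 + 10*h (B(h) = -7 + (-7 + 5*(h + h)) = -7 + (-7 + 5*(2*h)) = -7 + (-7 + 10*h) = -14 + 10*h)
93526 + B(D(q(1, -1), -21)) = 93526 + (-14 + 10*132) = 93526 + (-14 + 1320) = 93526 + 1306 = 94832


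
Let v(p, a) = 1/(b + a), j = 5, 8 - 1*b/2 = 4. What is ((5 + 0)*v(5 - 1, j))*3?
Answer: 15/13 ≈ 1.1538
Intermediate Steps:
b = 8 (b = 16 - 2*4 = 16 - 8 = 8)
v(p, a) = 1/(8 + a)
((5 + 0)*v(5 - 1, j))*3 = ((5 + 0)/(8 + 5))*3 = (5/13)*3 = 15/13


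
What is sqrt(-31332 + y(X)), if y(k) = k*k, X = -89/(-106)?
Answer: I*sqrt(352038431)/106 ≈ 177.01*I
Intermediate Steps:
X = 89/106 (X = -89*(-1/106) = 89/106 ≈ 0.83962)
y(k) = k**2
sqrt(-31332 + y(X)) = sqrt(-31332 + (89/106)**2) = sqrt(-31332 + 7921/11236) = sqrt(-352038431/11236) = I*sqrt(352038431)/106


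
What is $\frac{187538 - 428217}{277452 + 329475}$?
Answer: $- \frac{240679}{606927} \approx -0.39655$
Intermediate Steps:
$\frac{187538 - 428217}{277452 + 329475} = - \frac{240679}{606927}$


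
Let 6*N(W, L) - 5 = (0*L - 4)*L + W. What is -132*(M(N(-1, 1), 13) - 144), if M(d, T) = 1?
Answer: 18876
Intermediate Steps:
N(W, L) = ⅚ - 2*L/3 + W/6 (N(W, L) = ⅚ + ((0*L - 4)*L + W)/6 = ⅚ + ((0 - 4)*L + W)/6 = ⅚ + (-4*L + W)/6 = ⅚ + (W - 4*L)/6 = ⅚ + (-2*L/3 + W/6) = ⅚ - 2*L/3 + W/6)
-132*(M(N(-1, 1), 13) - 144) = -132*(1 - 144) = -132*(-143) = 18876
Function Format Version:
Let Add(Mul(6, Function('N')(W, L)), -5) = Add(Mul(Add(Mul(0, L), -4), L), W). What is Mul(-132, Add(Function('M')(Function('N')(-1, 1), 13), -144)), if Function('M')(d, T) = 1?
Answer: 18876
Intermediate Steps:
Function('N')(W, L) = Add(Rational(5, 6), Mul(Rational(-2, 3), L), Mul(Rational(1, 6), W)) (Function('N')(W, L) = Add(Rational(5, 6), Mul(Rational(1, 6), Add(Mul(Add(Mul(0, L), -4), L), W))) = Add(Rational(5, 6), Mul(Rational(1, 6), Add(Mul(Add(0, -4), L), W))) = Add(Rational(5, 6), Mul(Rational(1, 6), Add(Mul(-4, L), W))) = Add(Rational(5, 6), Mul(Rational(1, 6), Add(W, Mul(-4, L)))) = Add(Rational(5, 6), Add(Mul(Rational(-2, 3), L), Mul(Rational(1, 6), W))) = Add(Rational(5, 6), Mul(Rational(-2, 3), L), Mul(Rational(1, 6), W)))
Mul(-132, Add(Function('M')(Function('N')(-1, 1), 13), -144)) = Mul(-132, Add(1, -144)) = Mul(-132, -143) = 18876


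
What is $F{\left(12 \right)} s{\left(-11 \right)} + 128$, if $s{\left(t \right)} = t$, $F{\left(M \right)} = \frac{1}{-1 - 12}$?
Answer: $\frac{1675}{13} \approx 128.85$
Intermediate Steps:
$F{\left(M \right)} = - \frac{1}{13}$ ($F{\left(M \right)} = \frac{1}{-13} = - \frac{1}{13}$)
$F{\left(12 \right)} s{\left(-11 \right)} + 128 = \left(- \frac{1}{13}\right) \left(-11\right) + 128 = \frac{11}{13} + 128 = \frac{1675}{13}$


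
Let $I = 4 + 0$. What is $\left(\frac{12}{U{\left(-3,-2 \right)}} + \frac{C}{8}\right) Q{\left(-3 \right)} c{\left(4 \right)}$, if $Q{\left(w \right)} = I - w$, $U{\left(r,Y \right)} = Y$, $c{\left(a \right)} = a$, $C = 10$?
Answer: $-133$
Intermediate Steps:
$I = 4$
$Q{\left(w \right)} = 4 - w$
$\left(\frac{12}{U{\left(-3,-2 \right)}} + \frac{C}{8}\right) Q{\left(-3 \right)} c{\left(4 \right)} = \left(\frac{12}{-2} + \frac{10}{8}\right) \left(4 - -3\right) 4 = \left(12 \left(- \frac{1}{2}\right) + 10 \cdot \frac{1}{8}\right) \left(4 + 3\right) 4 = \left(-6 + \frac{5}{4}\right) 7 \cdot 4 = \left(- \frac{19}{4}\right) 7 \cdot 4 = \left(- \frac{133}{4}\right) 4 = -133$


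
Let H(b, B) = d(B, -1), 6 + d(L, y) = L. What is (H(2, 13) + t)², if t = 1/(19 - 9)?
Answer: 5041/100 ≈ 50.410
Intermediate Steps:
t = ⅒ (t = 1/10 = ⅒ ≈ 0.10000)
d(L, y) = -6 + L
H(b, B) = -6 + B
(H(2, 13) + t)² = ((-6 + 13) + ⅒)² = (7 + ⅒)² = (71/10)² = 5041/100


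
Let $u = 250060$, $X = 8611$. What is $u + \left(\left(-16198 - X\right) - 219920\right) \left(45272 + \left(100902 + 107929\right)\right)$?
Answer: $-62186123027$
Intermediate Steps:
$u + \left(\left(-16198 - X\right) - 219920\right) \left(45272 + \left(100902 + 107929\right)\right) = 250060 + \left(\left(-16198 - 8611\right) - 219920\right) \left(45272 + \left(100902 + 107929\right)\right) = 250060 + \left(\left(-16198 - 8611\right) - 219920\right) \left(45272 + 208831\right) = 250060 + \left(-24809 - 219920\right) 254103 = 250060 - 62186373087 = -62186123027$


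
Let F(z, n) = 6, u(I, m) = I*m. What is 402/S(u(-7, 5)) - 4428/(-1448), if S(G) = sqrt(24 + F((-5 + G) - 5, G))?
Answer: 1107/362 + 67*sqrt(30)/5 ≈ 76.453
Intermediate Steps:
S(G) = sqrt(30) (S(G) = sqrt(24 + 6) = sqrt(30))
402/S(u(-7, 5)) - 4428/(-1448) = 402/(sqrt(30)) - 4428/(-1448) = 402*(sqrt(30)/30) - 4428*(-1/1448) = 67*sqrt(30)/5 + 1107/362 = 1107/362 + 67*sqrt(30)/5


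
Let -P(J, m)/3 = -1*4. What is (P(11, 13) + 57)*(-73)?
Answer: -5037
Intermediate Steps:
P(J, m) = 12 (P(J, m) = -(-3)*4 = -3*(-4) = 12)
(P(11, 13) + 57)*(-73) = (12 + 57)*(-73) = 69*(-73) = -5037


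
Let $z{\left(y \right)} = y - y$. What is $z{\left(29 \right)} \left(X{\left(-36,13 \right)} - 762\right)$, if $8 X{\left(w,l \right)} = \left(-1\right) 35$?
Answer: $0$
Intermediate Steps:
$z{\left(y \right)} = 0$
$X{\left(w,l \right)} = - \frac{35}{8}$ ($X{\left(w,l \right)} = \frac{\left(-1\right) 35}{8} = \frac{1}{8} \left(-35\right) = - \frac{35}{8}$)
$z{\left(29 \right)} \left(X{\left(-36,13 \right)} - 762\right) = 0 \left(- \frac{35}{8} - 762\right) = 0 \left(- \frac{6131}{8}\right) = 0$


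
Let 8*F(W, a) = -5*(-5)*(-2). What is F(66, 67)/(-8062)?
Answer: 25/32248 ≈ 0.00077524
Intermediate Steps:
F(W, a) = -25/4 (F(W, a) = (-5*(-5)*(-2))/8 = (25*(-2))/8 = (⅛)*(-50) = -25/4)
F(66, 67)/(-8062) = -25/4/(-8062) = -25/4*(-1/8062) = 25/32248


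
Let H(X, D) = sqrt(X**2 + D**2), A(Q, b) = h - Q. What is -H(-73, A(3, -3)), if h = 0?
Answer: -sqrt(5338) ≈ -73.062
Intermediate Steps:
A(Q, b) = -Q (A(Q, b) = 0 - Q = -Q)
H(X, D) = sqrt(D**2 + X**2)
-H(-73, A(3, -3)) = -sqrt((-1*3)**2 + (-73)**2) = -sqrt((-3)**2 + 5329) = -sqrt(9 + 5329) = -sqrt(5338)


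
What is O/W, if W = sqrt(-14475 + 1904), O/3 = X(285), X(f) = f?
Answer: -855*I*sqrt(12571)/12571 ≈ -7.6257*I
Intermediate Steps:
O = 855 (O = 3*285 = 855)
W = I*sqrt(12571) (W = sqrt(-12571) = I*sqrt(12571) ≈ 112.12*I)
O/W = 855/((I*sqrt(12571))) = 855*(-I*sqrt(12571)/12571) = -855*I*sqrt(12571)/12571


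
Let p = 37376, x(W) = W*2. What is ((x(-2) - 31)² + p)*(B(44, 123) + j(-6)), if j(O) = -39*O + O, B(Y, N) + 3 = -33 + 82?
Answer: 10576674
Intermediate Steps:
x(W) = 2*W
B(Y, N) = 46 (B(Y, N) = -3 + (-33 + 82) = -3 + 49 = 46)
j(O) = -38*O
((x(-2) - 31)² + p)*(B(44, 123) + j(-6)) = ((2*(-2) - 31)² + 37376)*(46 - 38*(-6)) = ((-4 - 31)² + 37376)*(46 + 228) = ((-35)² + 37376)*274 = (1225 + 37376)*274 = 38601*274 = 10576674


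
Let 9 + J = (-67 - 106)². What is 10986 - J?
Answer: -18934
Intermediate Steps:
J = 29920 (J = -9 + (-67 - 106)² = -9 + (-173)² = -9 + 29929 = 29920)
10986 - J = 10986 - 1*29920 = 10986 - 29920 = -18934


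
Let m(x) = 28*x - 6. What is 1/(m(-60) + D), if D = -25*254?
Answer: -1/8036 ≈ -0.00012444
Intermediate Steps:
D = -6350
m(x) = -6 + 28*x
1/(m(-60) + D) = 1/((-6 + 28*(-60)) - 6350) = 1/((-6 - 1680) - 6350) = 1/(-1686 - 6350) = 1/(-8036) = -1/8036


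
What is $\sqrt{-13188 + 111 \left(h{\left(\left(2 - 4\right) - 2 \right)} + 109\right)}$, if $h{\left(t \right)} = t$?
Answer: $i \sqrt{1533} \approx 39.154 i$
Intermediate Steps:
$\sqrt{-13188 + 111 \left(h{\left(\left(2 - 4\right) - 2 \right)} + 109\right)} = \sqrt{-13188 + 111 \left(\left(\left(2 - 4\right) - 2\right) + 109\right)} = \sqrt{-13188 + 111 \left(\left(-2 - 2\right) + 109\right)} = \sqrt{-13188 + 111 \left(-4 + 109\right)} = \sqrt{-13188 + 111 \cdot 105} = \sqrt{-13188 + 11655} = \sqrt{-1533} = i \sqrt{1533}$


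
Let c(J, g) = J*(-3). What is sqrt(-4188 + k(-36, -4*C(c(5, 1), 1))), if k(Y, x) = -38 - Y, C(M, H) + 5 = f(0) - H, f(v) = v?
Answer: I*sqrt(4190) ≈ 64.73*I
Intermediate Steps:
c(J, g) = -3*J
C(M, H) = -5 - H (C(M, H) = -5 + (0 - H) = -5 - H)
sqrt(-4188 + k(-36, -4*C(c(5, 1), 1))) = sqrt(-4188 + (-38 - 1*(-36))) = sqrt(-4188 + (-38 + 36)) = sqrt(-4188 - 2) = sqrt(-4190) = I*sqrt(4190)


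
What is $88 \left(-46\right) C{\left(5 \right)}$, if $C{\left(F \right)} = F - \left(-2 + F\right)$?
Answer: $-8096$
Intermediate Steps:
$C{\left(F \right)} = 2$
$88 \left(-46\right) C{\left(5 \right)} = 88 \left(-46\right) 2 = \left(-4048\right) 2 = -8096$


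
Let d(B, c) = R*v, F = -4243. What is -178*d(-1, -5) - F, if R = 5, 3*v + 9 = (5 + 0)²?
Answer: -1511/3 ≈ -503.67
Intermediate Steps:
v = 16/3 (v = -3 + (5 + 0)²/3 = -3 + (⅓)*5² = -3 + (⅓)*25 = -3 + 25/3 = 16/3 ≈ 5.3333)
d(B, c) = 80/3 (d(B, c) = 5*(16/3) = 80/3)
-178*d(-1, -5) - F = -178*80/3 - 1*(-4243) = -14240/3 + 4243 = -1511/3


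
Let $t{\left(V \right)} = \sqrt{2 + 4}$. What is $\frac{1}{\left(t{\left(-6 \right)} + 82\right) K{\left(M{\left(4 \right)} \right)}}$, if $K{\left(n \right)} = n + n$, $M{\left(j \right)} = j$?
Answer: $\frac{41}{26872} - \frac{\sqrt{6}}{53744} \approx 0.0014802$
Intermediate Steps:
$t{\left(V \right)} = \sqrt{6}$
$K{\left(n \right)} = 2 n$
$\frac{1}{\left(t{\left(-6 \right)} + 82\right) K{\left(M{\left(4 \right)} \right)}} = \frac{1}{\left(\sqrt{6} + 82\right) 2 \cdot 4} = \frac{1}{\left(82 + \sqrt{6}\right) 8} = \frac{1}{656 + 8 \sqrt{6}}$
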